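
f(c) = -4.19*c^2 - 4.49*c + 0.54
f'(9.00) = -79.91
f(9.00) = -379.26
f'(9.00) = -79.91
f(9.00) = -379.26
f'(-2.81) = 19.06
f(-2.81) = -19.93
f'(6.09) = -55.52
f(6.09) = -182.20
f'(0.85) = -11.61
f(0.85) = -6.30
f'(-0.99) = 3.81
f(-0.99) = 0.88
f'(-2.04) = 12.61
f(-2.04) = -7.74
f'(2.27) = -23.51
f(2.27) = -31.24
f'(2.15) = -22.51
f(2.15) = -28.48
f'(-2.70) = 18.14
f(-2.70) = -17.88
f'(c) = -8.38*c - 4.49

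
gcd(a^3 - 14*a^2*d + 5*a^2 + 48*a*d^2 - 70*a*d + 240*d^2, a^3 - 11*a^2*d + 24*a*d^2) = a - 8*d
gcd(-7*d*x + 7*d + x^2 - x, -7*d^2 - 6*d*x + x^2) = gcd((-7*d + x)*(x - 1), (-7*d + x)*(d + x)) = -7*d + x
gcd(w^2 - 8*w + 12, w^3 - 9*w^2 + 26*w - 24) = w - 2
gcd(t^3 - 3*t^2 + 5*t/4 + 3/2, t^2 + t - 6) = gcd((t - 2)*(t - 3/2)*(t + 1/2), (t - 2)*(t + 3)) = t - 2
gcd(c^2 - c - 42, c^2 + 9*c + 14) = 1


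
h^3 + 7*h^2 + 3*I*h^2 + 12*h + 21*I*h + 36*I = (h + 3)*(h + 4)*(h + 3*I)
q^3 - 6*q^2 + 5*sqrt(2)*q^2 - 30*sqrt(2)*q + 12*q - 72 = (q - 6)*(q + 2*sqrt(2))*(q + 3*sqrt(2))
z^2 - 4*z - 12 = (z - 6)*(z + 2)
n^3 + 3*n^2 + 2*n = n*(n + 1)*(n + 2)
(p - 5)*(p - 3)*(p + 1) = p^3 - 7*p^2 + 7*p + 15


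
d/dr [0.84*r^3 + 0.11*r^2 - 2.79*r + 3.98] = 2.52*r^2 + 0.22*r - 2.79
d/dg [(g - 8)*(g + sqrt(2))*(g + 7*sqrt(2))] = 3*g^2 - 16*g + 16*sqrt(2)*g - 64*sqrt(2) + 14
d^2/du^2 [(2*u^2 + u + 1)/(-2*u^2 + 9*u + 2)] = 2*(-40*u^3 - 36*u^2 + 42*u - 75)/(8*u^6 - 108*u^5 + 462*u^4 - 513*u^3 - 462*u^2 - 108*u - 8)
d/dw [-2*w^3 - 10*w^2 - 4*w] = -6*w^2 - 20*w - 4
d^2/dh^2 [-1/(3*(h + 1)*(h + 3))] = 2*(-(h + 1)^2 - (h + 1)*(h + 3) - (h + 3)^2)/(3*(h + 1)^3*(h + 3)^3)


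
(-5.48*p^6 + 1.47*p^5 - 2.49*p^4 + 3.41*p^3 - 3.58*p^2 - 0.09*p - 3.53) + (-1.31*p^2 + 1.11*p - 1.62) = -5.48*p^6 + 1.47*p^5 - 2.49*p^4 + 3.41*p^3 - 4.89*p^2 + 1.02*p - 5.15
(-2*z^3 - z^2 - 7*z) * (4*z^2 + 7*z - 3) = -8*z^5 - 18*z^4 - 29*z^3 - 46*z^2 + 21*z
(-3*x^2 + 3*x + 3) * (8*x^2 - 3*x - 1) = -24*x^4 + 33*x^3 + 18*x^2 - 12*x - 3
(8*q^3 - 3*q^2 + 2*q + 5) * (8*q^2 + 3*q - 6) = 64*q^5 - 41*q^3 + 64*q^2 + 3*q - 30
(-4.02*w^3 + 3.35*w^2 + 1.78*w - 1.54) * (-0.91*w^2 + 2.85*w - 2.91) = 3.6582*w^5 - 14.5055*w^4 + 19.6259*w^3 - 3.2741*w^2 - 9.5688*w + 4.4814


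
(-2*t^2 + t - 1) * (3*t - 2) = -6*t^3 + 7*t^2 - 5*t + 2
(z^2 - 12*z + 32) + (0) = z^2 - 12*z + 32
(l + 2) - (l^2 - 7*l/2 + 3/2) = -l^2 + 9*l/2 + 1/2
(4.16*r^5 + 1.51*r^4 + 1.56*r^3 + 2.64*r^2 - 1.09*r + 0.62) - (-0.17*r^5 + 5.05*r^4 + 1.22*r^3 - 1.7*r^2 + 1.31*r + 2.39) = 4.33*r^5 - 3.54*r^4 + 0.34*r^3 + 4.34*r^2 - 2.4*r - 1.77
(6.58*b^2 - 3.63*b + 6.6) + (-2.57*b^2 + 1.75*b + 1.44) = 4.01*b^2 - 1.88*b + 8.04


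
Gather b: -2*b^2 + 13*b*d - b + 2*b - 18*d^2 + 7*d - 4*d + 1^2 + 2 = -2*b^2 + b*(13*d + 1) - 18*d^2 + 3*d + 3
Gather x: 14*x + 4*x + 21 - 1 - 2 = 18*x + 18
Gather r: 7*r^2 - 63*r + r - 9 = 7*r^2 - 62*r - 9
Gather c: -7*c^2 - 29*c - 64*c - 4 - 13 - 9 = -7*c^2 - 93*c - 26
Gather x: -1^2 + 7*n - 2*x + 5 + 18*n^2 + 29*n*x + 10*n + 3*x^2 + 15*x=18*n^2 + 17*n + 3*x^2 + x*(29*n + 13) + 4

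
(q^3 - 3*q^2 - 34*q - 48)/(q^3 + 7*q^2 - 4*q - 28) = (q^2 - 5*q - 24)/(q^2 + 5*q - 14)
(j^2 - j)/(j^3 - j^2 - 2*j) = (1 - j)/(-j^2 + j + 2)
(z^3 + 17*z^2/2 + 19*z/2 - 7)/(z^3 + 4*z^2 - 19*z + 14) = (z^2 + 3*z/2 - 1)/(z^2 - 3*z + 2)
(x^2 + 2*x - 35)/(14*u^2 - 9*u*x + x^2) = (x^2 + 2*x - 35)/(14*u^2 - 9*u*x + x^2)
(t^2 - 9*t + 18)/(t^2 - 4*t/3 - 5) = 3*(t - 6)/(3*t + 5)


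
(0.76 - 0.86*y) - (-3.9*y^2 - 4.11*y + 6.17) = 3.9*y^2 + 3.25*y - 5.41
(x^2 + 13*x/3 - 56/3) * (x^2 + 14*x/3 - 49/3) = x^4 + 9*x^3 - 133*x^2/9 - 1421*x/9 + 2744/9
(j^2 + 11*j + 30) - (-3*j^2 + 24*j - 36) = 4*j^2 - 13*j + 66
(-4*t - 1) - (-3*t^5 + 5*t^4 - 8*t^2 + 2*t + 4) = 3*t^5 - 5*t^4 + 8*t^2 - 6*t - 5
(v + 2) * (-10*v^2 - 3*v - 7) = -10*v^3 - 23*v^2 - 13*v - 14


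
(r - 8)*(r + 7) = r^2 - r - 56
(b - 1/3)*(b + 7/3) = b^2 + 2*b - 7/9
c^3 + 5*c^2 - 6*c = c*(c - 1)*(c + 6)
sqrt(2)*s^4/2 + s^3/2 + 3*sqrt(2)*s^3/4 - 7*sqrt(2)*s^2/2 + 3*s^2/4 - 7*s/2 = s*(s - 2)*(s + 7/2)*(sqrt(2)*s/2 + 1/2)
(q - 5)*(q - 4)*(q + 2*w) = q^3 + 2*q^2*w - 9*q^2 - 18*q*w + 20*q + 40*w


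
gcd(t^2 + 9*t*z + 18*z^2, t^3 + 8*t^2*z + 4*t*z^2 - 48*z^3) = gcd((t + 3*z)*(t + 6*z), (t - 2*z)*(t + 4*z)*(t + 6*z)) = t + 6*z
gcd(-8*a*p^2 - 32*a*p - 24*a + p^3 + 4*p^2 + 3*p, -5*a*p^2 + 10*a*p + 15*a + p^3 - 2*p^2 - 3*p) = p + 1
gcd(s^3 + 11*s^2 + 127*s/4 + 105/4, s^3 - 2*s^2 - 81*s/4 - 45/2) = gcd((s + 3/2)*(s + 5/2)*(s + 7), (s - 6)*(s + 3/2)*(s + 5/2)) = s^2 + 4*s + 15/4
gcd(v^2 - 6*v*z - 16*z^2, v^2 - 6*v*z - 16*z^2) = -v^2 + 6*v*z + 16*z^2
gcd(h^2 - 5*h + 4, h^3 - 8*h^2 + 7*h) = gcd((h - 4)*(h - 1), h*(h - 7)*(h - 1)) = h - 1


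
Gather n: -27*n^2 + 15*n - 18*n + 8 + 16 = -27*n^2 - 3*n + 24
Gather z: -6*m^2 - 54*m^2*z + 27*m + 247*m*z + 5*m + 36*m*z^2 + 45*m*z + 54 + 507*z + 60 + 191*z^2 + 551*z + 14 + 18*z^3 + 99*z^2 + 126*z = -6*m^2 + 32*m + 18*z^3 + z^2*(36*m + 290) + z*(-54*m^2 + 292*m + 1184) + 128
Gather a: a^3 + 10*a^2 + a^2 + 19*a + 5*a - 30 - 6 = a^3 + 11*a^2 + 24*a - 36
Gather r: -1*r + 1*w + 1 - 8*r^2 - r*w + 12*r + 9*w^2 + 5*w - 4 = -8*r^2 + r*(11 - w) + 9*w^2 + 6*w - 3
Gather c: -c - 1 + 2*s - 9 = -c + 2*s - 10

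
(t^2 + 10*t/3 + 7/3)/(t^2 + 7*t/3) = (t + 1)/t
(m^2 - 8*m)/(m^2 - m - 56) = m/(m + 7)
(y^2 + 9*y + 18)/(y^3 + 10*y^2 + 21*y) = (y + 6)/(y*(y + 7))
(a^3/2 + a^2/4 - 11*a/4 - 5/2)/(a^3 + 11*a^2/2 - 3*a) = (2*a^3 + a^2 - 11*a - 10)/(2*a*(2*a^2 + 11*a - 6))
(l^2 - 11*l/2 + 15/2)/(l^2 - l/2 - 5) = (l - 3)/(l + 2)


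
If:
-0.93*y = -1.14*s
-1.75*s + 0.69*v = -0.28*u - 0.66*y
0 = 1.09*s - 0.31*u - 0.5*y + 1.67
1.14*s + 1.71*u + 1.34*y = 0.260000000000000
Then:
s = -1.65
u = 2.84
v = -3.41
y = -2.03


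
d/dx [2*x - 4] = 2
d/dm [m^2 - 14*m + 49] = 2*m - 14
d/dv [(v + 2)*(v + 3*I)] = 2*v + 2 + 3*I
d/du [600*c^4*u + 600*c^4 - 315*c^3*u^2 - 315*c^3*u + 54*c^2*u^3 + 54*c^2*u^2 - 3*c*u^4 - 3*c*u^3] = 3*c*(200*c^3 - 210*c^2*u - 105*c^2 + 54*c*u^2 + 36*c*u - 4*u^3 - 3*u^2)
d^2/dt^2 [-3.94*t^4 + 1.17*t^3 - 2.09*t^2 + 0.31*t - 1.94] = -47.28*t^2 + 7.02*t - 4.18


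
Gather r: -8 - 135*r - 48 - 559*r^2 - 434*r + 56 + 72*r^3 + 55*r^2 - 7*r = 72*r^3 - 504*r^2 - 576*r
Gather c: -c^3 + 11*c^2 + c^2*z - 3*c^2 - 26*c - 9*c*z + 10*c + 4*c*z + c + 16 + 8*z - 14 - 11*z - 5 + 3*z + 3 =-c^3 + c^2*(z + 8) + c*(-5*z - 15)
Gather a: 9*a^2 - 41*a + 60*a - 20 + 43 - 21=9*a^2 + 19*a + 2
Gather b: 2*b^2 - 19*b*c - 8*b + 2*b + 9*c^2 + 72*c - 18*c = 2*b^2 + b*(-19*c - 6) + 9*c^2 + 54*c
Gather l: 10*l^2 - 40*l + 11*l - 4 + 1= 10*l^2 - 29*l - 3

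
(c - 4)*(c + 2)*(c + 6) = c^3 + 4*c^2 - 20*c - 48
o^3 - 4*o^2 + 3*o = o*(o - 3)*(o - 1)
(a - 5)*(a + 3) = a^2 - 2*a - 15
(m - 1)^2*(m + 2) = m^3 - 3*m + 2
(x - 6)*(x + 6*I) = x^2 - 6*x + 6*I*x - 36*I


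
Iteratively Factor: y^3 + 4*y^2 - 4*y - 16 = (y - 2)*(y^2 + 6*y + 8) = (y - 2)*(y + 2)*(y + 4)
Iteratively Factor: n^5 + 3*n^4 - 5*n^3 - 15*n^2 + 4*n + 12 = (n - 1)*(n^4 + 4*n^3 - n^2 - 16*n - 12) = (n - 1)*(n + 1)*(n^3 + 3*n^2 - 4*n - 12) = (n - 2)*(n - 1)*(n + 1)*(n^2 + 5*n + 6) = (n - 2)*(n - 1)*(n + 1)*(n + 3)*(n + 2)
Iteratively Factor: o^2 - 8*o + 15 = (o - 5)*(o - 3)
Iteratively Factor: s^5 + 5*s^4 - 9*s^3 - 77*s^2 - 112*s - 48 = (s + 1)*(s^4 + 4*s^3 - 13*s^2 - 64*s - 48) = (s + 1)*(s + 3)*(s^3 + s^2 - 16*s - 16) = (s + 1)^2*(s + 3)*(s^2 - 16) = (s - 4)*(s + 1)^2*(s + 3)*(s + 4)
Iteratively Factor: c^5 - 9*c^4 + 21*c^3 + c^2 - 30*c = (c - 5)*(c^4 - 4*c^3 + c^2 + 6*c) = (c - 5)*(c - 2)*(c^3 - 2*c^2 - 3*c) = c*(c - 5)*(c - 2)*(c^2 - 2*c - 3) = c*(c - 5)*(c - 2)*(c + 1)*(c - 3)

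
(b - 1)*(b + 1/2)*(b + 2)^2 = b^4 + 7*b^3/2 + 3*b^2/2 - 4*b - 2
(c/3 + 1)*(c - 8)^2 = c^3/3 - 13*c^2/3 + 16*c/3 + 64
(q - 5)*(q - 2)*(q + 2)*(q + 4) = q^4 - q^3 - 24*q^2 + 4*q + 80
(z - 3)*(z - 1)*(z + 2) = z^3 - 2*z^2 - 5*z + 6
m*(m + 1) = m^2 + m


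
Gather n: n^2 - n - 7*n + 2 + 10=n^2 - 8*n + 12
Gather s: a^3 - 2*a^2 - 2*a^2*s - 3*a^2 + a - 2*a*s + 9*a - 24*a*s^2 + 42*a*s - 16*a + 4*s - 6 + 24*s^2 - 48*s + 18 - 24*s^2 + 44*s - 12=a^3 - 5*a^2 - 24*a*s^2 - 6*a + s*(-2*a^2 + 40*a)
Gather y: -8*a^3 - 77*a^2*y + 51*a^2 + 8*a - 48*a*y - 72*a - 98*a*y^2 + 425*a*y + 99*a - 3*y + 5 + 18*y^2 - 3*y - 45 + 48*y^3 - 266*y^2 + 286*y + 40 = -8*a^3 + 51*a^2 + 35*a + 48*y^3 + y^2*(-98*a - 248) + y*(-77*a^2 + 377*a + 280)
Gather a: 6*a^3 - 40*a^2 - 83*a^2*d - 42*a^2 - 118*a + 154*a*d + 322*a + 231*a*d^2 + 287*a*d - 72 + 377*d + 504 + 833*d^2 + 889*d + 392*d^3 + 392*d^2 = 6*a^3 + a^2*(-83*d - 82) + a*(231*d^2 + 441*d + 204) + 392*d^3 + 1225*d^2 + 1266*d + 432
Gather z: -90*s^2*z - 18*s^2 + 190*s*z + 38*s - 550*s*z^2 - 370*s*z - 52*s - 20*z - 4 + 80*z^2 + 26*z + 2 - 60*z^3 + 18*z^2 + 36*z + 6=-18*s^2 - 14*s - 60*z^3 + z^2*(98 - 550*s) + z*(-90*s^2 - 180*s + 42) + 4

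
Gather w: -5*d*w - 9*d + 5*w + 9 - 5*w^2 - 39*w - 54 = -9*d - 5*w^2 + w*(-5*d - 34) - 45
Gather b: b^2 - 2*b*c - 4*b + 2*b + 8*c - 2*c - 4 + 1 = b^2 + b*(-2*c - 2) + 6*c - 3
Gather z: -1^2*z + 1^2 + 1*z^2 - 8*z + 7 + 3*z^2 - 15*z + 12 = 4*z^2 - 24*z + 20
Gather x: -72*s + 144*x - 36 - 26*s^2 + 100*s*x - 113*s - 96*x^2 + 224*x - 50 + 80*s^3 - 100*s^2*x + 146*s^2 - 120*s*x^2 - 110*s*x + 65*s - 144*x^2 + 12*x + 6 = 80*s^3 + 120*s^2 - 120*s + x^2*(-120*s - 240) + x*(-100*s^2 - 10*s + 380) - 80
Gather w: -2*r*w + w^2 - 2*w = w^2 + w*(-2*r - 2)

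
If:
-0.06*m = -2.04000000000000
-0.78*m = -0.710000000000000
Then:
No Solution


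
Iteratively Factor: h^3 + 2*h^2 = (h + 2)*(h^2) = h*(h + 2)*(h)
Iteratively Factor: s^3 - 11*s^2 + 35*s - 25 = (s - 5)*(s^2 - 6*s + 5) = (s - 5)*(s - 1)*(s - 5)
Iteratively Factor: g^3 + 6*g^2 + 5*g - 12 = (g + 3)*(g^2 + 3*g - 4) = (g + 3)*(g + 4)*(g - 1)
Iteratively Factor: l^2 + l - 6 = (l - 2)*(l + 3)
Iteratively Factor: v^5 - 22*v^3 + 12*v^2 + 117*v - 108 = (v - 1)*(v^4 + v^3 - 21*v^2 - 9*v + 108) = (v - 3)*(v - 1)*(v^3 + 4*v^2 - 9*v - 36) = (v - 3)*(v - 1)*(v + 3)*(v^2 + v - 12) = (v - 3)*(v - 1)*(v + 3)*(v + 4)*(v - 3)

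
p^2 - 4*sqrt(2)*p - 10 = (p - 5*sqrt(2))*(p + sqrt(2))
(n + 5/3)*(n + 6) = n^2 + 23*n/3 + 10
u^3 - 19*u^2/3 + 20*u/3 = u*(u - 5)*(u - 4/3)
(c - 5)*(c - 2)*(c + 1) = c^3 - 6*c^2 + 3*c + 10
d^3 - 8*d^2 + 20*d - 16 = (d - 4)*(d - 2)^2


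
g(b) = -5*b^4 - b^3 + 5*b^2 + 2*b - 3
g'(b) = -20*b^3 - 3*b^2 + 10*b + 2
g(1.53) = -19.22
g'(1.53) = -61.35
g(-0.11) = -3.16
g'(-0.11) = 0.89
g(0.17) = -2.52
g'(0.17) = 3.52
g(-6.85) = -10469.27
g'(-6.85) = 6221.12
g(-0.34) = -3.13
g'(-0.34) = -0.96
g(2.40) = -149.11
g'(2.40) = -267.76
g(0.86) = -0.95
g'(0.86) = -4.34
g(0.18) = -2.49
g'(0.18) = 3.59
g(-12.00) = -101259.00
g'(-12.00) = 34010.00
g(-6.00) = -6099.00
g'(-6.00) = 4154.00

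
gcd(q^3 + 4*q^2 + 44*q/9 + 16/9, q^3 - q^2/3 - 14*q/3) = q + 2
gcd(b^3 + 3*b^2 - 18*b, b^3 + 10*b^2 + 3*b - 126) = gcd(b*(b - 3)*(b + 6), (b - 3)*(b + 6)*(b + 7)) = b^2 + 3*b - 18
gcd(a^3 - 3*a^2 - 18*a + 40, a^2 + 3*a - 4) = a + 4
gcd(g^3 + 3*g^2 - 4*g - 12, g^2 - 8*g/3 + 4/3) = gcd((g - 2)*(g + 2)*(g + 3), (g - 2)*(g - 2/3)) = g - 2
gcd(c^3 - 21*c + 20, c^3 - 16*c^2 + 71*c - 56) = c - 1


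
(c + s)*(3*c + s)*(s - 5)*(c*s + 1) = 3*c^3*s^2 - 15*c^3*s + 4*c^2*s^3 - 20*c^2*s^2 + 3*c^2*s - 15*c^2 + c*s^4 - 5*c*s^3 + 4*c*s^2 - 20*c*s + s^3 - 5*s^2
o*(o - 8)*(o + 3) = o^3 - 5*o^2 - 24*o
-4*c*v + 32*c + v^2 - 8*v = (-4*c + v)*(v - 8)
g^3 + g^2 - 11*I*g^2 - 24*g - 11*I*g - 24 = (g + 1)*(g - 8*I)*(g - 3*I)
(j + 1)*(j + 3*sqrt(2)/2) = j^2 + j + 3*sqrt(2)*j/2 + 3*sqrt(2)/2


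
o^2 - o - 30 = (o - 6)*(o + 5)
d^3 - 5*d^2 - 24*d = d*(d - 8)*(d + 3)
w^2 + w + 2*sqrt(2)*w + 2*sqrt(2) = (w + 1)*(w + 2*sqrt(2))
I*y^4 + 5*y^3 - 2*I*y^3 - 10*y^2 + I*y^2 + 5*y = y*(y - 1)*(y - 5*I)*(I*y - I)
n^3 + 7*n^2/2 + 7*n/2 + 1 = (n + 1/2)*(n + 1)*(n + 2)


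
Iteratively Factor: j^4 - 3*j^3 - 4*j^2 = (j + 1)*(j^3 - 4*j^2) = j*(j + 1)*(j^2 - 4*j) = j^2*(j + 1)*(j - 4)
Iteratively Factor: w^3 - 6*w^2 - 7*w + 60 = (w - 4)*(w^2 - 2*w - 15) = (w - 4)*(w + 3)*(w - 5)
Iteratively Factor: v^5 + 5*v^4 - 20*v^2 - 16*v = (v + 1)*(v^4 + 4*v^3 - 4*v^2 - 16*v) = (v + 1)*(v + 2)*(v^3 + 2*v^2 - 8*v) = (v + 1)*(v + 2)*(v + 4)*(v^2 - 2*v) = v*(v + 1)*(v + 2)*(v + 4)*(v - 2)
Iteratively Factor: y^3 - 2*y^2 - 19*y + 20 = (y - 1)*(y^2 - y - 20) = (y - 5)*(y - 1)*(y + 4)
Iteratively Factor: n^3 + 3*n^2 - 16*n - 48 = (n + 3)*(n^2 - 16) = (n - 4)*(n + 3)*(n + 4)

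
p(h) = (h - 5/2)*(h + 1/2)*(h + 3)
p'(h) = (h - 5/2)*(h + 1/2) + (h - 5/2)*(h + 3) + (h + 1/2)*(h + 3)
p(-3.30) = -4.87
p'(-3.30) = 18.82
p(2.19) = -4.33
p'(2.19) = 11.52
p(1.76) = -7.96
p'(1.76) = 5.56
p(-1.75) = 6.64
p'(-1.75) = -1.56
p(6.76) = 301.85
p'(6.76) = 143.36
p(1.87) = -7.27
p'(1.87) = 6.98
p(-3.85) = -18.08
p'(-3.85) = 29.52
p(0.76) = -8.24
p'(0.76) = -4.00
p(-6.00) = -140.25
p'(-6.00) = 88.75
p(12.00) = 1781.25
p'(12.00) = 448.75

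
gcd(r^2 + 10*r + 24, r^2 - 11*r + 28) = 1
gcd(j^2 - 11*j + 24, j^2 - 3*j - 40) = j - 8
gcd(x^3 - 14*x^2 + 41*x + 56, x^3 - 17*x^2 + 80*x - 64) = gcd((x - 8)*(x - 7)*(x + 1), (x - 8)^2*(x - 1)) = x - 8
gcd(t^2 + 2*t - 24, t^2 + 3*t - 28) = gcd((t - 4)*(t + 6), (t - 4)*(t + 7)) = t - 4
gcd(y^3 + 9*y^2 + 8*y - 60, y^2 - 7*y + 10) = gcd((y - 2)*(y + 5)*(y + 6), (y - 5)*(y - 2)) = y - 2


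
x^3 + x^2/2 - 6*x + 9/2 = (x - 3/2)*(x - 1)*(x + 3)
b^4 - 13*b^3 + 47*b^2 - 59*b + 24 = (b - 8)*(b - 3)*(b - 1)^2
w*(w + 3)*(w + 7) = w^3 + 10*w^2 + 21*w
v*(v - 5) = v^2 - 5*v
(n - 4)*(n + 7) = n^2 + 3*n - 28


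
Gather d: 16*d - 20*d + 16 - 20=-4*d - 4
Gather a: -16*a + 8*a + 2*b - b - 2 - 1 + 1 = -8*a + b - 2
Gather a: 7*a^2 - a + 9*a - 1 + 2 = 7*a^2 + 8*a + 1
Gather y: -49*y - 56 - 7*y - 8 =-56*y - 64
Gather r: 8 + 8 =16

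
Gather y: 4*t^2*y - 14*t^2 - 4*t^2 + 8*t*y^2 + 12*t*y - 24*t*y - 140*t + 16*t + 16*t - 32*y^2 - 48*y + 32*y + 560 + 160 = -18*t^2 - 108*t + y^2*(8*t - 32) + y*(4*t^2 - 12*t - 16) + 720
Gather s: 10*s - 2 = 10*s - 2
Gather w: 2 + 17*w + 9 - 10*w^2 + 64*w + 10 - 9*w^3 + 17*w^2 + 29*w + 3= -9*w^3 + 7*w^2 + 110*w + 24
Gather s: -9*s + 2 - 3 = -9*s - 1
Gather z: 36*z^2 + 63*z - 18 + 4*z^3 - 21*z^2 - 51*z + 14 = 4*z^3 + 15*z^2 + 12*z - 4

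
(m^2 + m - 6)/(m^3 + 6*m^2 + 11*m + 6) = (m - 2)/(m^2 + 3*m + 2)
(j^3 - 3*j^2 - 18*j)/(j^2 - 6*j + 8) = j*(j^2 - 3*j - 18)/(j^2 - 6*j + 8)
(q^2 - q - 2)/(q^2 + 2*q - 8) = (q + 1)/(q + 4)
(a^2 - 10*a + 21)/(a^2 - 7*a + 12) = (a - 7)/(a - 4)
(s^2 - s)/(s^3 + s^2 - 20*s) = (s - 1)/(s^2 + s - 20)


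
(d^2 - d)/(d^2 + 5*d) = (d - 1)/(d + 5)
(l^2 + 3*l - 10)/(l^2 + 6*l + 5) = (l - 2)/(l + 1)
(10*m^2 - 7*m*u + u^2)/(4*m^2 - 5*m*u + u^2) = (10*m^2 - 7*m*u + u^2)/(4*m^2 - 5*m*u + u^2)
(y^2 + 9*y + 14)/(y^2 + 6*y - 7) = (y + 2)/(y - 1)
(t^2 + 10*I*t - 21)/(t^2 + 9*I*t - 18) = (t + 7*I)/(t + 6*I)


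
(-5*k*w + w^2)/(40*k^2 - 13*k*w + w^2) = w/(-8*k + w)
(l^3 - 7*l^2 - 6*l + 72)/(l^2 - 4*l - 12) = (l^2 - l - 12)/(l + 2)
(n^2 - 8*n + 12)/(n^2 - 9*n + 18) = (n - 2)/(n - 3)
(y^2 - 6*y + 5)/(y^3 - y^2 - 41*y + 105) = (y - 1)/(y^2 + 4*y - 21)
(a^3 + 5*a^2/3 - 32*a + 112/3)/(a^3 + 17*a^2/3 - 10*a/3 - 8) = (a^2 + 3*a - 28)/(a^2 + 7*a + 6)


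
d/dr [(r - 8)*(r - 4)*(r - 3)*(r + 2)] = 4*r^3 - 39*r^2 + 76*r + 40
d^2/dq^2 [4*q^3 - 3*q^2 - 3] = 24*q - 6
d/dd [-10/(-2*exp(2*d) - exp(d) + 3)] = (-40*exp(d) - 10)*exp(d)/(2*exp(2*d) + exp(d) - 3)^2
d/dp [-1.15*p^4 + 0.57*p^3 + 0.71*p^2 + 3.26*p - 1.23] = -4.6*p^3 + 1.71*p^2 + 1.42*p + 3.26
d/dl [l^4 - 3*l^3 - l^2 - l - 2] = 4*l^3 - 9*l^2 - 2*l - 1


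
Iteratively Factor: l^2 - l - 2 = (l + 1)*(l - 2)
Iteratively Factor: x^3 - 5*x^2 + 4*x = (x - 1)*(x^2 - 4*x) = x*(x - 1)*(x - 4)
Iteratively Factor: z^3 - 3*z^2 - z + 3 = (z + 1)*(z^2 - 4*z + 3) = (z - 1)*(z + 1)*(z - 3)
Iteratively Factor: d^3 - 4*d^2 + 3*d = (d - 3)*(d^2 - d) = d*(d - 3)*(d - 1)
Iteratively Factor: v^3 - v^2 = (v)*(v^2 - v) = v^2*(v - 1)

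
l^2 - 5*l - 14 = (l - 7)*(l + 2)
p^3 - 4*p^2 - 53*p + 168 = (p - 8)*(p - 3)*(p + 7)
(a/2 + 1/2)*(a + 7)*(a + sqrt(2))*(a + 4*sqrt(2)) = a^4/2 + 5*sqrt(2)*a^3/2 + 4*a^3 + 15*a^2/2 + 20*sqrt(2)*a^2 + 35*sqrt(2)*a/2 + 32*a + 28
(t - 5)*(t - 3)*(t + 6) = t^3 - 2*t^2 - 33*t + 90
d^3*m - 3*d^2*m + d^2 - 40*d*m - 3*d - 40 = (d - 8)*(d + 5)*(d*m + 1)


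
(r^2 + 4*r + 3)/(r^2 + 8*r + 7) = (r + 3)/(r + 7)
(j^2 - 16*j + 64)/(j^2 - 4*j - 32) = (j - 8)/(j + 4)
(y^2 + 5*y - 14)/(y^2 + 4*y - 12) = (y + 7)/(y + 6)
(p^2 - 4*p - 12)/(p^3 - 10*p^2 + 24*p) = (p + 2)/(p*(p - 4))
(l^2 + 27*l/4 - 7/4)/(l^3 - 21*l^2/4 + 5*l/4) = (l + 7)/(l*(l - 5))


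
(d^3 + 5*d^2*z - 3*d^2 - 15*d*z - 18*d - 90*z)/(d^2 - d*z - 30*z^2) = (-d^2 + 3*d + 18)/(-d + 6*z)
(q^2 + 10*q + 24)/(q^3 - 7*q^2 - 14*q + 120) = (q + 6)/(q^2 - 11*q + 30)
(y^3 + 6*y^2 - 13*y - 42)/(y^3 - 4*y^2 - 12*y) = (y^2 + 4*y - 21)/(y*(y - 6))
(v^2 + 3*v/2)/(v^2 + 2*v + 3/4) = 2*v/(2*v + 1)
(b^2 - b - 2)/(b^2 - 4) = (b + 1)/(b + 2)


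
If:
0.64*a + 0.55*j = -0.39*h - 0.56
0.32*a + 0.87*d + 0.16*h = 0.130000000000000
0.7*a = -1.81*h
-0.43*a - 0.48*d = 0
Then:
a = -0.25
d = 0.22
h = 0.10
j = -0.80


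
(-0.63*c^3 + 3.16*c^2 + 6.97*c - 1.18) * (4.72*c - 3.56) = -2.9736*c^4 + 17.158*c^3 + 21.6488*c^2 - 30.3828*c + 4.2008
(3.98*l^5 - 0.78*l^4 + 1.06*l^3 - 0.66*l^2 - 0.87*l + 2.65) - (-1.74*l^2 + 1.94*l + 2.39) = 3.98*l^5 - 0.78*l^4 + 1.06*l^3 + 1.08*l^2 - 2.81*l + 0.26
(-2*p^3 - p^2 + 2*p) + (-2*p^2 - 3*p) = -2*p^3 - 3*p^2 - p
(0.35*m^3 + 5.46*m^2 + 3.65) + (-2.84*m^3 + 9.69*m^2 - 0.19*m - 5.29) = -2.49*m^3 + 15.15*m^2 - 0.19*m - 1.64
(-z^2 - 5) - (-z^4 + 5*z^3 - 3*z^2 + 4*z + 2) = z^4 - 5*z^3 + 2*z^2 - 4*z - 7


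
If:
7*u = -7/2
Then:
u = -1/2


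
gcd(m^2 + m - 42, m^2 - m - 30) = m - 6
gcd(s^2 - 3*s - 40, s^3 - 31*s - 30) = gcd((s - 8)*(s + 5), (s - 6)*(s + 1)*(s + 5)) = s + 5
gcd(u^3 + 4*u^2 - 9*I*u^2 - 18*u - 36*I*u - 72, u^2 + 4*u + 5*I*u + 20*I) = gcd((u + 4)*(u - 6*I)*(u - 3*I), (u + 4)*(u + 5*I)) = u + 4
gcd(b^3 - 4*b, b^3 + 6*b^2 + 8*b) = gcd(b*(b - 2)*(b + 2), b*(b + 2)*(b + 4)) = b^2 + 2*b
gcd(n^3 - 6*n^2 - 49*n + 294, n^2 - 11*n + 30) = n - 6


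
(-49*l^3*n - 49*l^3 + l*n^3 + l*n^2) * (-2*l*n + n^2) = 98*l^4*n^2 + 98*l^4*n - 49*l^3*n^3 - 49*l^3*n^2 - 2*l^2*n^4 - 2*l^2*n^3 + l*n^5 + l*n^4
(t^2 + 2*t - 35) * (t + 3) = t^3 + 5*t^2 - 29*t - 105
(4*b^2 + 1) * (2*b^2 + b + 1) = 8*b^4 + 4*b^3 + 6*b^2 + b + 1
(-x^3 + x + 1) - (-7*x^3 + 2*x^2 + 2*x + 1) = 6*x^3 - 2*x^2 - x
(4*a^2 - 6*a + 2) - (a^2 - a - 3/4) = 3*a^2 - 5*a + 11/4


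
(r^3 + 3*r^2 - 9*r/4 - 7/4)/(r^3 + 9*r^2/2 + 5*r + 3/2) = (2*r^2 + 5*r - 7)/(2*(r^2 + 4*r + 3))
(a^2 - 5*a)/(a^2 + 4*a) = (a - 5)/(a + 4)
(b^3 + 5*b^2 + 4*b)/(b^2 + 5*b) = (b^2 + 5*b + 4)/(b + 5)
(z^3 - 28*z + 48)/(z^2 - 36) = (z^2 - 6*z + 8)/(z - 6)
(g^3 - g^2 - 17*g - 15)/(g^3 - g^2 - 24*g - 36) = (g^2 - 4*g - 5)/(g^2 - 4*g - 12)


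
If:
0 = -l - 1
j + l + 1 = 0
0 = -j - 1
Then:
No Solution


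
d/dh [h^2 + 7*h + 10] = 2*h + 7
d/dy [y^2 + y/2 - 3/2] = 2*y + 1/2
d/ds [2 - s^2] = -2*s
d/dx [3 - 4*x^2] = -8*x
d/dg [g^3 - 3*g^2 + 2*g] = 3*g^2 - 6*g + 2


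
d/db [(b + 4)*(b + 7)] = 2*b + 11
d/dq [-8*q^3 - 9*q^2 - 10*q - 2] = -24*q^2 - 18*q - 10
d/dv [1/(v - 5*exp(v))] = (5*exp(v) - 1)/(v - 5*exp(v))^2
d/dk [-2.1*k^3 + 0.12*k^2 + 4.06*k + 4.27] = -6.3*k^2 + 0.24*k + 4.06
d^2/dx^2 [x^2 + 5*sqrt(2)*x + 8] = 2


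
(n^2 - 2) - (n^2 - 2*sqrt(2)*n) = 2*sqrt(2)*n - 2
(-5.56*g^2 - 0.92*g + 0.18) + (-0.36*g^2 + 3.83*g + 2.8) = -5.92*g^2 + 2.91*g + 2.98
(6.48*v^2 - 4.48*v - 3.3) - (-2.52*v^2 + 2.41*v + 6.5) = 9.0*v^2 - 6.89*v - 9.8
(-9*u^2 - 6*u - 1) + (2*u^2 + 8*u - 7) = -7*u^2 + 2*u - 8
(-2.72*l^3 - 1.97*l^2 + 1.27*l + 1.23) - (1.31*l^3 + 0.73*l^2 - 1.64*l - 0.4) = -4.03*l^3 - 2.7*l^2 + 2.91*l + 1.63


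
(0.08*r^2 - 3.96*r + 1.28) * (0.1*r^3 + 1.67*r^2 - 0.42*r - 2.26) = 0.008*r^5 - 0.2624*r^4 - 6.5188*r^3 + 3.62*r^2 + 8.412*r - 2.8928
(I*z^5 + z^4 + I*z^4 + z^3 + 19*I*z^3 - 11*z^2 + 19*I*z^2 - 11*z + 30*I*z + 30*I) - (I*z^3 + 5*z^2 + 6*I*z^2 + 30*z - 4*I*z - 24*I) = I*z^5 + z^4 + I*z^4 + z^3 + 18*I*z^3 - 16*z^2 + 13*I*z^2 - 41*z + 34*I*z + 54*I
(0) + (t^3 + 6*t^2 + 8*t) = t^3 + 6*t^2 + 8*t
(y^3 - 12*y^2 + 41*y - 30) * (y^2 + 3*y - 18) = y^5 - 9*y^4 - 13*y^3 + 309*y^2 - 828*y + 540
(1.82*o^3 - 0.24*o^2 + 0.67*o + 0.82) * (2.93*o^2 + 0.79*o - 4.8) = 5.3326*o^5 + 0.7346*o^4 - 6.9625*o^3 + 4.0839*o^2 - 2.5682*o - 3.936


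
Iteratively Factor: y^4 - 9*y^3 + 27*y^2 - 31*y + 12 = (y - 3)*(y^3 - 6*y^2 + 9*y - 4) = (y - 3)*(y - 1)*(y^2 - 5*y + 4) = (y - 3)*(y - 1)^2*(y - 4)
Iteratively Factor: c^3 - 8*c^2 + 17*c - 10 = (c - 1)*(c^2 - 7*c + 10) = (c - 5)*(c - 1)*(c - 2)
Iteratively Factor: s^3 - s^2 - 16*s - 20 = (s + 2)*(s^2 - 3*s - 10) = (s + 2)^2*(s - 5)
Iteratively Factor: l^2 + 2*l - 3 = (l - 1)*(l + 3)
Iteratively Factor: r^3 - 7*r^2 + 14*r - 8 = (r - 2)*(r^2 - 5*r + 4) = (r - 4)*(r - 2)*(r - 1)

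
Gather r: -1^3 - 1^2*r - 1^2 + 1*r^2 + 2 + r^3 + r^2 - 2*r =r^3 + 2*r^2 - 3*r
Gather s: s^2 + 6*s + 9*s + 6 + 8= s^2 + 15*s + 14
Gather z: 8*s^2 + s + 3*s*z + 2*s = 8*s^2 + 3*s*z + 3*s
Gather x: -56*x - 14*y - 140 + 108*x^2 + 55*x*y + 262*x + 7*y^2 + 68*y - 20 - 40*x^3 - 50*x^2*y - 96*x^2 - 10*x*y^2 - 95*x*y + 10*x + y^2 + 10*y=-40*x^3 + x^2*(12 - 50*y) + x*(-10*y^2 - 40*y + 216) + 8*y^2 + 64*y - 160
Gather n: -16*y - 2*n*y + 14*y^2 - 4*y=-2*n*y + 14*y^2 - 20*y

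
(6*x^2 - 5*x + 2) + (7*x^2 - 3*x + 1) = 13*x^2 - 8*x + 3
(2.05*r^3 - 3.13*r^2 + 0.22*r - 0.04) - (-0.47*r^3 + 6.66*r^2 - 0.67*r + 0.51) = 2.52*r^3 - 9.79*r^2 + 0.89*r - 0.55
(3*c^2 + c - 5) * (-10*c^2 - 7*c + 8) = -30*c^4 - 31*c^3 + 67*c^2 + 43*c - 40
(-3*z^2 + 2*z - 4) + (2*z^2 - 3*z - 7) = -z^2 - z - 11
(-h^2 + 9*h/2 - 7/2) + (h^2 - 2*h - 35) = 5*h/2 - 77/2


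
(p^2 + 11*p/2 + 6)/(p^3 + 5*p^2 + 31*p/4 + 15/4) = 2*(p + 4)/(2*p^2 + 7*p + 5)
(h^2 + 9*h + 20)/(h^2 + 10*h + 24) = (h + 5)/(h + 6)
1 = 1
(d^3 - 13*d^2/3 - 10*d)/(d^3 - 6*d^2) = (d + 5/3)/d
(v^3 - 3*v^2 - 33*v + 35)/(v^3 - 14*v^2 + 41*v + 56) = (v^2 + 4*v - 5)/(v^2 - 7*v - 8)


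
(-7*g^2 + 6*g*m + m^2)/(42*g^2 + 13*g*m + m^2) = (-g + m)/(6*g + m)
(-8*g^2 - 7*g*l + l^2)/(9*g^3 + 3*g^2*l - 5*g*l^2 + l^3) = (-8*g + l)/(9*g^2 - 6*g*l + l^2)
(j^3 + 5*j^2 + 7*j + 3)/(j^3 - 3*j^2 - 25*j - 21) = (j + 1)/(j - 7)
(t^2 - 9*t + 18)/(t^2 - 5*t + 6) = (t - 6)/(t - 2)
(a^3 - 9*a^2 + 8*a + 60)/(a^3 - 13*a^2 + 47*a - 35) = (a^2 - 4*a - 12)/(a^2 - 8*a + 7)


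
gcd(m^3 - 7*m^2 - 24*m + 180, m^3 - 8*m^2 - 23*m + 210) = m^2 - m - 30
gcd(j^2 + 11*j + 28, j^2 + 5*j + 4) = j + 4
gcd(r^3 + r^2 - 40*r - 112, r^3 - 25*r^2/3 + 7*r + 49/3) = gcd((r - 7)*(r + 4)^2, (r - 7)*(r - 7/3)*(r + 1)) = r - 7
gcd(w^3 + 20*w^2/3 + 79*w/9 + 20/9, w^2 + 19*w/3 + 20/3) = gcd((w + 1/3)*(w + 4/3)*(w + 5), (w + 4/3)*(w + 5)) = w^2 + 19*w/3 + 20/3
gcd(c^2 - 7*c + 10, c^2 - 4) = c - 2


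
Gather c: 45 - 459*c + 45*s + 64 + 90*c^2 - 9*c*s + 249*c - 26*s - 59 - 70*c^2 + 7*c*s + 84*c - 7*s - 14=20*c^2 + c*(-2*s - 126) + 12*s + 36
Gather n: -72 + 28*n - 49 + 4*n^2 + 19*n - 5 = 4*n^2 + 47*n - 126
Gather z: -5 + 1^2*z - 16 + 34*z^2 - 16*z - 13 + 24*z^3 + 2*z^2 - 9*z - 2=24*z^3 + 36*z^2 - 24*z - 36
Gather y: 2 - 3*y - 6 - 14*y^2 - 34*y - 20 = -14*y^2 - 37*y - 24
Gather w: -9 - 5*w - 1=-5*w - 10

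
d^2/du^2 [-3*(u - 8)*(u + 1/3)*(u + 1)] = 40 - 18*u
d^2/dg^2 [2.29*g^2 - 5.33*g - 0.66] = 4.58000000000000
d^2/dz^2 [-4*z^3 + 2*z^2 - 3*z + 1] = 4 - 24*z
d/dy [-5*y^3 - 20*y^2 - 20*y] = -15*y^2 - 40*y - 20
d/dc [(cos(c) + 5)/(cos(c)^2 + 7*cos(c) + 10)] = sin(c)/(cos(c) + 2)^2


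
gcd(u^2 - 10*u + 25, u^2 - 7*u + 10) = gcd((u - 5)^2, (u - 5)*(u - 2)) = u - 5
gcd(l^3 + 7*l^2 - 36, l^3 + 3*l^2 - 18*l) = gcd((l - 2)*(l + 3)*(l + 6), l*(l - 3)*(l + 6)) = l + 6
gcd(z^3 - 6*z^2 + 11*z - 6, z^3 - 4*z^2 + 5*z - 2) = z^2 - 3*z + 2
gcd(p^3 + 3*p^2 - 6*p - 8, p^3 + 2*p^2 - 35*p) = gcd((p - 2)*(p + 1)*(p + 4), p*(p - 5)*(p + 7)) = 1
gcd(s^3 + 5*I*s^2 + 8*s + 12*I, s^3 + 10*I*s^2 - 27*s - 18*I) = s^2 + 7*I*s - 6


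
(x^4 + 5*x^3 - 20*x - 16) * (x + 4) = x^5 + 9*x^4 + 20*x^3 - 20*x^2 - 96*x - 64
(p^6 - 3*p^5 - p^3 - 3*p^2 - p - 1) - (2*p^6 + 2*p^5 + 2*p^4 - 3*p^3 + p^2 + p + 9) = -p^6 - 5*p^5 - 2*p^4 + 2*p^3 - 4*p^2 - 2*p - 10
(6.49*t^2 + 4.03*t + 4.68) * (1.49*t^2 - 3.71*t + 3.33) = 9.6701*t^4 - 18.0732*t^3 + 13.6336*t^2 - 3.9429*t + 15.5844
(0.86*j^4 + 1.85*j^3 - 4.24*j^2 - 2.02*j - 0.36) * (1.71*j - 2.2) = 1.4706*j^5 + 1.2715*j^4 - 11.3204*j^3 + 5.8738*j^2 + 3.8284*j + 0.792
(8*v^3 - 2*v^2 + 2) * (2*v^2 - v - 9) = 16*v^5 - 12*v^4 - 70*v^3 + 22*v^2 - 2*v - 18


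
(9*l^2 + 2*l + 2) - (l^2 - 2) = 8*l^2 + 2*l + 4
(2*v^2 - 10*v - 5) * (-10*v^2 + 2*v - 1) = -20*v^4 + 104*v^3 + 28*v^2 + 5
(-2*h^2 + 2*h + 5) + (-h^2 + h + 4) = -3*h^2 + 3*h + 9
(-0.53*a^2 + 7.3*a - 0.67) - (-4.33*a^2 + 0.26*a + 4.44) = 3.8*a^2 + 7.04*a - 5.11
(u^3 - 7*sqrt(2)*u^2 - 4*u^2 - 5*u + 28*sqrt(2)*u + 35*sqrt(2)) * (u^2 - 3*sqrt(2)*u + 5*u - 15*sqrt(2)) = u^5 - 10*sqrt(2)*u^4 + u^4 - 10*sqrt(2)*u^3 + 17*u^3 + 17*u^2 + 250*sqrt(2)*u^2 - 1050*u + 250*sqrt(2)*u - 1050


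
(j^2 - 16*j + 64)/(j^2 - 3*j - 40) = (j - 8)/(j + 5)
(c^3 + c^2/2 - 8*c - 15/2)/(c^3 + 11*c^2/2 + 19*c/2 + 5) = (c - 3)/(c + 2)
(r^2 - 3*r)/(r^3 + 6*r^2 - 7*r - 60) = r/(r^2 + 9*r + 20)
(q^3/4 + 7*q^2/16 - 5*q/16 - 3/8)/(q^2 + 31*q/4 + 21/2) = (4*q^3 + 7*q^2 - 5*q - 6)/(4*(4*q^2 + 31*q + 42))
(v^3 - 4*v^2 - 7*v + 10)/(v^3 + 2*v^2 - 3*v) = (v^2 - 3*v - 10)/(v*(v + 3))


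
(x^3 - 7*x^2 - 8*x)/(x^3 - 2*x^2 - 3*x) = (x - 8)/(x - 3)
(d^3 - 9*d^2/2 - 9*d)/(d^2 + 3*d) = (d^2 - 9*d/2 - 9)/(d + 3)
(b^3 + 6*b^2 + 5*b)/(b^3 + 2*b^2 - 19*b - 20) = b/(b - 4)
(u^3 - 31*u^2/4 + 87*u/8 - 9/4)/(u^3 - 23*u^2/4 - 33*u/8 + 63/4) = (4*u - 1)/(4*u + 7)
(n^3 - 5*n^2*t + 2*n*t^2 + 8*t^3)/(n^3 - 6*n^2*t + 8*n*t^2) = (n + t)/n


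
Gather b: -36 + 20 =-16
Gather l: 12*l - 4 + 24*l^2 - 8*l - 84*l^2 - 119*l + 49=-60*l^2 - 115*l + 45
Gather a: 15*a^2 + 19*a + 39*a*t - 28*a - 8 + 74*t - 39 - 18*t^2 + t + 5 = 15*a^2 + a*(39*t - 9) - 18*t^2 + 75*t - 42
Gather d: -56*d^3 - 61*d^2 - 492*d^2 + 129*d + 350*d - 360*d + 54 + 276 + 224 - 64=-56*d^3 - 553*d^2 + 119*d + 490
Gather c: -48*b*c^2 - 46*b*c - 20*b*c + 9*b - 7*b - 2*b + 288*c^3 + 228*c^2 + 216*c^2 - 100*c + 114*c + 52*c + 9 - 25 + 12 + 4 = 288*c^3 + c^2*(444 - 48*b) + c*(66 - 66*b)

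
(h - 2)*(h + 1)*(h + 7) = h^3 + 6*h^2 - 9*h - 14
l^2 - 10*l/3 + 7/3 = (l - 7/3)*(l - 1)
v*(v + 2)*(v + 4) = v^3 + 6*v^2 + 8*v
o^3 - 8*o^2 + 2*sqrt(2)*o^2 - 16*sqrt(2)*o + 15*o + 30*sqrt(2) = (o - 5)*(o - 3)*(o + 2*sqrt(2))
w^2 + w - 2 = (w - 1)*(w + 2)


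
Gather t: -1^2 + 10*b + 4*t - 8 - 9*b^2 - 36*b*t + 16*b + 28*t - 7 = -9*b^2 + 26*b + t*(32 - 36*b) - 16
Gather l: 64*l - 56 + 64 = 64*l + 8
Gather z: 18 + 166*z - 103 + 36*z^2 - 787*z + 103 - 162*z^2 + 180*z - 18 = -126*z^2 - 441*z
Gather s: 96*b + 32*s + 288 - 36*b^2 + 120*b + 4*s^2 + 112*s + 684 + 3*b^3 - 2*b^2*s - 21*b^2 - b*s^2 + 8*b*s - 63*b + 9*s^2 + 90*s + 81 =3*b^3 - 57*b^2 + 153*b + s^2*(13 - b) + s*(-2*b^2 + 8*b + 234) + 1053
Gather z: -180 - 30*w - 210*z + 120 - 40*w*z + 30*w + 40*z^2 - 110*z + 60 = 40*z^2 + z*(-40*w - 320)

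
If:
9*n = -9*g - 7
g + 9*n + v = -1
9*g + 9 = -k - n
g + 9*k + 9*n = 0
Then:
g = -81/80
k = -11/90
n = 169/720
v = -21/10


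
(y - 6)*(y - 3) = y^2 - 9*y + 18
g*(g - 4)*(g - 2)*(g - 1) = g^4 - 7*g^3 + 14*g^2 - 8*g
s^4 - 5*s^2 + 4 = (s - 2)*(s - 1)*(s + 1)*(s + 2)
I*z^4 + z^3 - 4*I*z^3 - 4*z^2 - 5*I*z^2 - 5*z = z*(z - 5)*(z + 1)*(I*z + 1)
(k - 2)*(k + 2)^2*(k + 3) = k^4 + 5*k^3 + 2*k^2 - 20*k - 24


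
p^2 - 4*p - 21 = (p - 7)*(p + 3)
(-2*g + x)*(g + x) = -2*g^2 - g*x + x^2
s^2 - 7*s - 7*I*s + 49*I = (s - 7)*(s - 7*I)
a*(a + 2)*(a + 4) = a^3 + 6*a^2 + 8*a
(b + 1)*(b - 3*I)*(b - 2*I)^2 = b^4 + b^3 - 7*I*b^3 - 16*b^2 - 7*I*b^2 - 16*b + 12*I*b + 12*I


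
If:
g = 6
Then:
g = 6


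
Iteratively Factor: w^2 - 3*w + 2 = (w - 1)*(w - 2)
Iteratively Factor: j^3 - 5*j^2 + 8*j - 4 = (j - 1)*(j^2 - 4*j + 4) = (j - 2)*(j - 1)*(j - 2)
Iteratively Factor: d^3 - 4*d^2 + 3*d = (d - 1)*(d^2 - 3*d) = (d - 3)*(d - 1)*(d)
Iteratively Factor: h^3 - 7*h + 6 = (h + 3)*(h^2 - 3*h + 2) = (h - 2)*(h + 3)*(h - 1)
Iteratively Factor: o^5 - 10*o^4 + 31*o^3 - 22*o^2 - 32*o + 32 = (o - 4)*(o^4 - 6*o^3 + 7*o^2 + 6*o - 8) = (o - 4)*(o - 1)*(o^3 - 5*o^2 + 2*o + 8) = (o - 4)*(o - 1)*(o + 1)*(o^2 - 6*o + 8) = (o - 4)*(o - 2)*(o - 1)*(o + 1)*(o - 4)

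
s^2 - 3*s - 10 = (s - 5)*(s + 2)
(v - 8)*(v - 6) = v^2 - 14*v + 48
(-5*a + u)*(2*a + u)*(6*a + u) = -60*a^3 - 28*a^2*u + 3*a*u^2 + u^3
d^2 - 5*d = d*(d - 5)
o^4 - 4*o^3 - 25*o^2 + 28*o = o*(o - 7)*(o - 1)*(o + 4)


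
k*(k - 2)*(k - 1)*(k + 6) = k^4 + 3*k^3 - 16*k^2 + 12*k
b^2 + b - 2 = (b - 1)*(b + 2)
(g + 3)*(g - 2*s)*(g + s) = g^3 - g^2*s + 3*g^2 - 2*g*s^2 - 3*g*s - 6*s^2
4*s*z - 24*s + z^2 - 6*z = (4*s + z)*(z - 6)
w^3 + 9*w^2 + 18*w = w*(w + 3)*(w + 6)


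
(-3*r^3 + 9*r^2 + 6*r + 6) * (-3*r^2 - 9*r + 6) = 9*r^5 - 117*r^3 - 18*r^2 - 18*r + 36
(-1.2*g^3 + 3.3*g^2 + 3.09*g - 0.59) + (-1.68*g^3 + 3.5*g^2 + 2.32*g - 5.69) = -2.88*g^3 + 6.8*g^2 + 5.41*g - 6.28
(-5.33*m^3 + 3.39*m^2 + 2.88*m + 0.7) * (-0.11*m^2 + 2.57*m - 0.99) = 0.5863*m^5 - 14.071*m^4 + 13.6722*m^3 + 3.9685*m^2 - 1.0522*m - 0.693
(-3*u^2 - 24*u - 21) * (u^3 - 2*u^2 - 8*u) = -3*u^5 - 18*u^4 + 51*u^3 + 234*u^2 + 168*u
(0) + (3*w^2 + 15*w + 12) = 3*w^2 + 15*w + 12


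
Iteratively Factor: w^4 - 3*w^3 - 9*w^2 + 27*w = (w + 3)*(w^3 - 6*w^2 + 9*w) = (w - 3)*(w + 3)*(w^2 - 3*w) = (w - 3)^2*(w + 3)*(w)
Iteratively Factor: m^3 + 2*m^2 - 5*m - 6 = (m + 3)*(m^2 - m - 2) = (m + 1)*(m + 3)*(m - 2)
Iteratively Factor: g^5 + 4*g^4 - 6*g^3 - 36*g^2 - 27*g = (g + 3)*(g^4 + g^3 - 9*g^2 - 9*g) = (g + 3)^2*(g^3 - 2*g^2 - 3*g) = g*(g + 3)^2*(g^2 - 2*g - 3) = g*(g + 1)*(g + 3)^2*(g - 3)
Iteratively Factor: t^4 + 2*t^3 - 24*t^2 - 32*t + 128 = (t - 4)*(t^3 + 6*t^2 - 32) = (t - 4)*(t + 4)*(t^2 + 2*t - 8) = (t - 4)*(t + 4)^2*(t - 2)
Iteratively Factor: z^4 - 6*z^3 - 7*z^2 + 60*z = (z + 3)*(z^3 - 9*z^2 + 20*z) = (z - 5)*(z + 3)*(z^2 - 4*z) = (z - 5)*(z - 4)*(z + 3)*(z)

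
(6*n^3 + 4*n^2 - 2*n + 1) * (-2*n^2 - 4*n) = -12*n^5 - 32*n^4 - 12*n^3 + 6*n^2 - 4*n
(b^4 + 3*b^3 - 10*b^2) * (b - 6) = b^5 - 3*b^4 - 28*b^3 + 60*b^2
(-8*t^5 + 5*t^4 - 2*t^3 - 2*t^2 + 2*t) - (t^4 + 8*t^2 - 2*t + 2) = -8*t^5 + 4*t^4 - 2*t^3 - 10*t^2 + 4*t - 2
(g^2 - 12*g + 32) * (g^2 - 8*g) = g^4 - 20*g^3 + 128*g^2 - 256*g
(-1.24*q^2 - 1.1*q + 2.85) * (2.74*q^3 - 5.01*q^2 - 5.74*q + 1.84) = -3.3976*q^5 + 3.1984*q^4 + 20.4376*q^3 - 10.2461*q^2 - 18.383*q + 5.244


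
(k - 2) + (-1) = k - 3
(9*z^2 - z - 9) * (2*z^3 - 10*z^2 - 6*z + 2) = 18*z^5 - 92*z^4 - 62*z^3 + 114*z^2 + 52*z - 18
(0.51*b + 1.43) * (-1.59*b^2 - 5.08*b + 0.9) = -0.8109*b^3 - 4.8645*b^2 - 6.8054*b + 1.287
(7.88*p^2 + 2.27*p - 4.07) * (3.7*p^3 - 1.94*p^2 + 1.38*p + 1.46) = 29.156*p^5 - 6.8882*p^4 - 8.5884*p^3 + 22.5332*p^2 - 2.3024*p - 5.9422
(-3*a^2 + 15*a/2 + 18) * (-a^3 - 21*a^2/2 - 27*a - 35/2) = 3*a^5 + 24*a^4 - 63*a^3/4 - 339*a^2 - 2469*a/4 - 315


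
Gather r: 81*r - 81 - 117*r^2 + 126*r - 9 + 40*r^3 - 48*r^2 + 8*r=40*r^3 - 165*r^2 + 215*r - 90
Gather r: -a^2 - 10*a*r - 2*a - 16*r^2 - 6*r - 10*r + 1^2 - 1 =-a^2 - 2*a - 16*r^2 + r*(-10*a - 16)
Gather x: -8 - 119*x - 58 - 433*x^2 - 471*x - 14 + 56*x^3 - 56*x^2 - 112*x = 56*x^3 - 489*x^2 - 702*x - 80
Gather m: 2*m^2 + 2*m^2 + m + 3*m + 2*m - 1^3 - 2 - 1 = 4*m^2 + 6*m - 4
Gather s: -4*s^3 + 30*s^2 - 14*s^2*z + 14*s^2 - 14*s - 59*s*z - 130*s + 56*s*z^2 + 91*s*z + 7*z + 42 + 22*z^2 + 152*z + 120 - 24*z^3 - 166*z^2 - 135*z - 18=-4*s^3 + s^2*(44 - 14*z) + s*(56*z^2 + 32*z - 144) - 24*z^3 - 144*z^2 + 24*z + 144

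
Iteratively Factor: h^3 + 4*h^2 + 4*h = (h + 2)*(h^2 + 2*h) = h*(h + 2)*(h + 2)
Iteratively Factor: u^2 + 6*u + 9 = (u + 3)*(u + 3)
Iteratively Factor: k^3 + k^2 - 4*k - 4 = (k + 2)*(k^2 - k - 2) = (k - 2)*(k + 2)*(k + 1)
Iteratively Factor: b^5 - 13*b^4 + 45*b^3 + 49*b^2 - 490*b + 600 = (b - 4)*(b^4 - 9*b^3 + 9*b^2 + 85*b - 150) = (b - 5)*(b - 4)*(b^3 - 4*b^2 - 11*b + 30) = (b - 5)^2*(b - 4)*(b^2 + b - 6) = (b - 5)^2*(b - 4)*(b - 2)*(b + 3)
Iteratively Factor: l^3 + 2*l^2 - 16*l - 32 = (l + 2)*(l^2 - 16) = (l - 4)*(l + 2)*(l + 4)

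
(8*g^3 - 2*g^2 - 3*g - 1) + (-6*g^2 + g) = 8*g^3 - 8*g^2 - 2*g - 1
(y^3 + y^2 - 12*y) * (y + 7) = y^4 + 8*y^3 - 5*y^2 - 84*y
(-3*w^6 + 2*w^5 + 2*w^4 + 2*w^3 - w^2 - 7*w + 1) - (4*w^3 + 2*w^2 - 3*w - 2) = -3*w^6 + 2*w^5 + 2*w^4 - 2*w^3 - 3*w^2 - 4*w + 3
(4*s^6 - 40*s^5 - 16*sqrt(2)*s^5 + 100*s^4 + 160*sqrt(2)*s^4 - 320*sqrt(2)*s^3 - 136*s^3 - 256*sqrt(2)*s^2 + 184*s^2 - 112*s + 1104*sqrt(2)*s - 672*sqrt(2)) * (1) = 4*s^6 - 40*s^5 - 16*sqrt(2)*s^5 + 100*s^4 + 160*sqrt(2)*s^4 - 320*sqrt(2)*s^3 - 136*s^3 - 256*sqrt(2)*s^2 + 184*s^2 - 112*s + 1104*sqrt(2)*s - 672*sqrt(2)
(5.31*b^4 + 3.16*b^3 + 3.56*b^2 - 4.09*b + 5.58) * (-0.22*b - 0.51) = -1.1682*b^5 - 3.4033*b^4 - 2.3948*b^3 - 0.9158*b^2 + 0.8583*b - 2.8458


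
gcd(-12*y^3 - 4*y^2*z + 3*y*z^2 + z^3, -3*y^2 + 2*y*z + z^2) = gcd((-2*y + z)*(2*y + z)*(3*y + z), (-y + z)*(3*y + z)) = 3*y + z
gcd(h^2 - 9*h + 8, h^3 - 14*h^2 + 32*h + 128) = h - 8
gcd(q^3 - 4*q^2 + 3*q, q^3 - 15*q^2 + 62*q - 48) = q - 1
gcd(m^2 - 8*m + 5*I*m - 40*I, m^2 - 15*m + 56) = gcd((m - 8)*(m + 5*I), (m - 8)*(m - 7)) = m - 8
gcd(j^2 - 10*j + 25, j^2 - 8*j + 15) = j - 5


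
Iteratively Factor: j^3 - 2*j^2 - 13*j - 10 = (j + 2)*(j^2 - 4*j - 5) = (j - 5)*(j + 2)*(j + 1)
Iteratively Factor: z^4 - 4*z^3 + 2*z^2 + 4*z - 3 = (z - 1)*(z^3 - 3*z^2 - z + 3) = (z - 3)*(z - 1)*(z^2 - 1) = (z - 3)*(z - 1)^2*(z + 1)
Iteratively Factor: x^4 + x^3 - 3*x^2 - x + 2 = (x + 1)*(x^3 - 3*x + 2) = (x - 1)*(x + 1)*(x^2 + x - 2) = (x - 1)*(x + 1)*(x + 2)*(x - 1)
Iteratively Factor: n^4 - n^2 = (n)*(n^3 - n) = n*(n + 1)*(n^2 - n) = n^2*(n + 1)*(n - 1)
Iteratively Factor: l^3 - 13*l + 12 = (l + 4)*(l^2 - 4*l + 3) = (l - 1)*(l + 4)*(l - 3)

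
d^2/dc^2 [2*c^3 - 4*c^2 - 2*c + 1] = 12*c - 8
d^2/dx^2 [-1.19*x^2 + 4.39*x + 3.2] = -2.38000000000000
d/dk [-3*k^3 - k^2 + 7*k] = -9*k^2 - 2*k + 7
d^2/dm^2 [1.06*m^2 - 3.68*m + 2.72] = 2.12000000000000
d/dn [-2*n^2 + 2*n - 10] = 2 - 4*n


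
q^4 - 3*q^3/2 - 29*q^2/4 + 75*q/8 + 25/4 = (q - 5/2)*(q - 2)*(q + 1/2)*(q + 5/2)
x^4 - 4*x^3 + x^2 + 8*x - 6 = (x - 3)*(x - 1)*(x - sqrt(2))*(x + sqrt(2))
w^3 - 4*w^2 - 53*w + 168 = (w - 8)*(w - 3)*(w + 7)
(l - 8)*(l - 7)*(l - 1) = l^3 - 16*l^2 + 71*l - 56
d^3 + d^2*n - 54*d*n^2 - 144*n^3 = (d - 8*n)*(d + 3*n)*(d + 6*n)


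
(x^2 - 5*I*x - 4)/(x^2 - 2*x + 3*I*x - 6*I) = (x^2 - 5*I*x - 4)/(x^2 + x*(-2 + 3*I) - 6*I)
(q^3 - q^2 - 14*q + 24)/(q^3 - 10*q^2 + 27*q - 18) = (q^2 + 2*q - 8)/(q^2 - 7*q + 6)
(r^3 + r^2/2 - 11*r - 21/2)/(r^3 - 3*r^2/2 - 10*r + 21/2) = (r + 1)/(r - 1)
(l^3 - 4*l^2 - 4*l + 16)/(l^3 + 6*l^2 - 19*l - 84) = (l^2 - 4)/(l^2 + 10*l + 21)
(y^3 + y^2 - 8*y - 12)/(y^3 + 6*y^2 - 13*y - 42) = (y + 2)/(y + 7)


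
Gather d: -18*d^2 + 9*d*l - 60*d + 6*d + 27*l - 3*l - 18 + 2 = -18*d^2 + d*(9*l - 54) + 24*l - 16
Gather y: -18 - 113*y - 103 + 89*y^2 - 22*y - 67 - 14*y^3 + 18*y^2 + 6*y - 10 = -14*y^3 + 107*y^2 - 129*y - 198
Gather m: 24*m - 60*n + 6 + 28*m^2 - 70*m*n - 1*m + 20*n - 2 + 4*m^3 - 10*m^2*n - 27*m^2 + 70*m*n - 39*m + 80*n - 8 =4*m^3 + m^2*(1 - 10*n) - 16*m + 40*n - 4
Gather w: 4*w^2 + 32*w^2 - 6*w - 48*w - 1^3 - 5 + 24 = 36*w^2 - 54*w + 18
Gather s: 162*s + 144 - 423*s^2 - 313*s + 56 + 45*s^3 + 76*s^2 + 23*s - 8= 45*s^3 - 347*s^2 - 128*s + 192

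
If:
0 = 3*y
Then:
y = 0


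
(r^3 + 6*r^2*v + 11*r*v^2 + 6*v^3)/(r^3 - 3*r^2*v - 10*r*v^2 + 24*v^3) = (r^2 + 3*r*v + 2*v^2)/(r^2 - 6*r*v + 8*v^2)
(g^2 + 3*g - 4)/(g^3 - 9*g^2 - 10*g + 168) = (g - 1)/(g^2 - 13*g + 42)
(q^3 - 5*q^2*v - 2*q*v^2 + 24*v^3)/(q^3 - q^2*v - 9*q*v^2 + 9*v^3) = (q^2 - 2*q*v - 8*v^2)/(q^2 + 2*q*v - 3*v^2)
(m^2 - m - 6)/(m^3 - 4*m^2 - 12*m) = (m - 3)/(m*(m - 6))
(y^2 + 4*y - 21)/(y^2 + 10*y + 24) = (y^2 + 4*y - 21)/(y^2 + 10*y + 24)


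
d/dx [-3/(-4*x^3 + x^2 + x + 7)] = 3*(-12*x^2 + 2*x + 1)/(-4*x^3 + x^2 + x + 7)^2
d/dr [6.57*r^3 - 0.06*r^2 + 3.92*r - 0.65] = 19.71*r^2 - 0.12*r + 3.92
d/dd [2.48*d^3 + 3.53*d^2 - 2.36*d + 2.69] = 7.44*d^2 + 7.06*d - 2.36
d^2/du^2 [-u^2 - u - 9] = -2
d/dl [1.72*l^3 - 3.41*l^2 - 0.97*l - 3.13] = 5.16*l^2 - 6.82*l - 0.97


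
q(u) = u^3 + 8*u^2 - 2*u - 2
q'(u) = 3*u^2 + 16*u - 2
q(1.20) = 8.85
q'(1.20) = 21.52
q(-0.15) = -1.52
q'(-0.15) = -4.33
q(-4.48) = 77.61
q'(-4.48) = -13.47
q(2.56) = 62.09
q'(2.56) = 58.62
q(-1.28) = 11.57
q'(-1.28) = -17.56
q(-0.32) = -0.57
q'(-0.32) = -6.81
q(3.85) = 165.95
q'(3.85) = 104.07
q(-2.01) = 26.22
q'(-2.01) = -22.04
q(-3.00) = 49.00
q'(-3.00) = -23.00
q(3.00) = 91.00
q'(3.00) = 73.00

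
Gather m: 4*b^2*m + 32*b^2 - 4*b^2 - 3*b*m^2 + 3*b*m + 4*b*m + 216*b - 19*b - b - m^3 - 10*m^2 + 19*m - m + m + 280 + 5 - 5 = 28*b^2 + 196*b - m^3 + m^2*(-3*b - 10) + m*(4*b^2 + 7*b + 19) + 280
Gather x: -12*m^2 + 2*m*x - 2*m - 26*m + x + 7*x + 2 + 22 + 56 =-12*m^2 - 28*m + x*(2*m + 8) + 80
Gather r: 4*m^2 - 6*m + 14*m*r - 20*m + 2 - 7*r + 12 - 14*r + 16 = 4*m^2 - 26*m + r*(14*m - 21) + 30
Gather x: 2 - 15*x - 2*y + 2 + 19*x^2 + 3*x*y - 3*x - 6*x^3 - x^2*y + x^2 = -6*x^3 + x^2*(20 - y) + x*(3*y - 18) - 2*y + 4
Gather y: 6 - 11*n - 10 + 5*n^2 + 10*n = 5*n^2 - n - 4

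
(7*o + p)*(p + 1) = 7*o*p + 7*o + p^2 + p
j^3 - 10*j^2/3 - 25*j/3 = j*(j - 5)*(j + 5/3)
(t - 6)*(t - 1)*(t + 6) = t^3 - t^2 - 36*t + 36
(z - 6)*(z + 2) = z^2 - 4*z - 12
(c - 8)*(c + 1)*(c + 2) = c^3 - 5*c^2 - 22*c - 16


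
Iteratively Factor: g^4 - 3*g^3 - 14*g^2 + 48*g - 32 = (g + 4)*(g^3 - 7*g^2 + 14*g - 8) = (g - 1)*(g + 4)*(g^2 - 6*g + 8) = (g - 4)*(g - 1)*(g + 4)*(g - 2)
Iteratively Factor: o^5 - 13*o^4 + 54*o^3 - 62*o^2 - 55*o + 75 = (o - 3)*(o^4 - 10*o^3 + 24*o^2 + 10*o - 25) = (o - 3)*(o + 1)*(o^3 - 11*o^2 + 35*o - 25) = (o - 5)*(o - 3)*(o + 1)*(o^2 - 6*o + 5) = (o - 5)*(o - 3)*(o - 1)*(o + 1)*(o - 5)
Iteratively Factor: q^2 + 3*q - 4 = (q - 1)*(q + 4)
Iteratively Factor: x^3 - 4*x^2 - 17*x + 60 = (x + 4)*(x^2 - 8*x + 15) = (x - 3)*(x + 4)*(x - 5)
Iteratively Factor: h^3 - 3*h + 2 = (h - 1)*(h^2 + h - 2) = (h - 1)*(h + 2)*(h - 1)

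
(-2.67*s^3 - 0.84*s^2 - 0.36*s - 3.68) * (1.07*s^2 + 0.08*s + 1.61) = -2.8569*s^5 - 1.1124*s^4 - 4.7511*s^3 - 5.3188*s^2 - 0.874*s - 5.9248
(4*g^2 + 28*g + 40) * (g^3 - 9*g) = 4*g^5 + 28*g^4 + 4*g^3 - 252*g^2 - 360*g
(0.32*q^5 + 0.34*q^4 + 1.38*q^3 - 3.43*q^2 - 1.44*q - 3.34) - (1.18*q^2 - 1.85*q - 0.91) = 0.32*q^5 + 0.34*q^4 + 1.38*q^3 - 4.61*q^2 + 0.41*q - 2.43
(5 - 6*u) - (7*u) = 5 - 13*u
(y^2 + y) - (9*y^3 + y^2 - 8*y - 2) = -9*y^3 + 9*y + 2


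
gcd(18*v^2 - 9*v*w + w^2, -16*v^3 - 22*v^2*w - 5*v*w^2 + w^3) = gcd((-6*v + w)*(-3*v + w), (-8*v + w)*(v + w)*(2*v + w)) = 1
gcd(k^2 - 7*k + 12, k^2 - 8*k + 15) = k - 3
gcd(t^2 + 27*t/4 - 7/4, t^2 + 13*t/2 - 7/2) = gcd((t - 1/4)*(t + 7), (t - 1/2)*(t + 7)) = t + 7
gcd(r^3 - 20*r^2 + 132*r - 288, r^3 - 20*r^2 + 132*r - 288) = r^3 - 20*r^2 + 132*r - 288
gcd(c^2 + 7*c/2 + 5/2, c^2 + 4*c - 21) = 1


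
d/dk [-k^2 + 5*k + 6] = 5 - 2*k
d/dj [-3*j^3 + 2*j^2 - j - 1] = -9*j^2 + 4*j - 1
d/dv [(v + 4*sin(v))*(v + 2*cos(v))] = -(v + 4*sin(v))*(2*sin(v) - 1) + (v + 2*cos(v))*(4*cos(v) + 1)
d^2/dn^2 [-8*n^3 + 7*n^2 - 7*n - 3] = 14 - 48*n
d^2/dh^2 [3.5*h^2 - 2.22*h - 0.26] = 7.00000000000000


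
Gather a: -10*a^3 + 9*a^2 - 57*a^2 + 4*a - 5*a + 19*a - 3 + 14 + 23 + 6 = -10*a^3 - 48*a^2 + 18*a + 40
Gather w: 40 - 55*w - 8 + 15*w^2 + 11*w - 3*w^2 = 12*w^2 - 44*w + 32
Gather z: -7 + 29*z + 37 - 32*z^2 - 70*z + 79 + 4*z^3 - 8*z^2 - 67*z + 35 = 4*z^3 - 40*z^2 - 108*z + 144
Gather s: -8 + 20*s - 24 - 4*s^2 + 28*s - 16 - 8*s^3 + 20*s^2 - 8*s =-8*s^3 + 16*s^2 + 40*s - 48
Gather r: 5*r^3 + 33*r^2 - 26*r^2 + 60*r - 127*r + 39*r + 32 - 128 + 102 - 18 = 5*r^3 + 7*r^2 - 28*r - 12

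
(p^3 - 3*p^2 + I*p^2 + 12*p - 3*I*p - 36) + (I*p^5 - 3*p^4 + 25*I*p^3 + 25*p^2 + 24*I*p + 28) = I*p^5 - 3*p^4 + p^3 + 25*I*p^3 + 22*p^2 + I*p^2 + 12*p + 21*I*p - 8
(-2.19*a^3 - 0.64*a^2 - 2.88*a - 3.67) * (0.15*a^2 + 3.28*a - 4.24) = -0.3285*a^5 - 7.2792*a^4 + 6.7544*a^3 - 7.2833*a^2 + 0.1736*a + 15.5608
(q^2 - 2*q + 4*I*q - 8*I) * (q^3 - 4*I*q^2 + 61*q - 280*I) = q^5 - 2*q^4 + 77*q^3 - 154*q^2 - 36*I*q^2 + 1120*q + 72*I*q - 2240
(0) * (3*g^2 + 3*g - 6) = 0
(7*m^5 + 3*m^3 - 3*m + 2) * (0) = 0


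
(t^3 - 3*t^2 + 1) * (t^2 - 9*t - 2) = t^5 - 12*t^4 + 25*t^3 + 7*t^2 - 9*t - 2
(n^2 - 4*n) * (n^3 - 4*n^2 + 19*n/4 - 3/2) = n^5 - 8*n^4 + 83*n^3/4 - 41*n^2/2 + 6*n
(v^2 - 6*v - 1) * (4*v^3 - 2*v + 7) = 4*v^5 - 24*v^4 - 6*v^3 + 19*v^2 - 40*v - 7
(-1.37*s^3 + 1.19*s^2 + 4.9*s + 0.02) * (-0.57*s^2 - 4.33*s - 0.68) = 0.7809*s^5 + 5.2538*s^4 - 7.0141*s^3 - 22.0376*s^2 - 3.4186*s - 0.0136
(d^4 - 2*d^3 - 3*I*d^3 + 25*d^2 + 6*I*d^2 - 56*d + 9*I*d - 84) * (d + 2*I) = d^5 - 2*d^4 - I*d^4 + 31*d^3 + 2*I*d^3 - 68*d^2 + 59*I*d^2 - 102*d - 112*I*d - 168*I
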